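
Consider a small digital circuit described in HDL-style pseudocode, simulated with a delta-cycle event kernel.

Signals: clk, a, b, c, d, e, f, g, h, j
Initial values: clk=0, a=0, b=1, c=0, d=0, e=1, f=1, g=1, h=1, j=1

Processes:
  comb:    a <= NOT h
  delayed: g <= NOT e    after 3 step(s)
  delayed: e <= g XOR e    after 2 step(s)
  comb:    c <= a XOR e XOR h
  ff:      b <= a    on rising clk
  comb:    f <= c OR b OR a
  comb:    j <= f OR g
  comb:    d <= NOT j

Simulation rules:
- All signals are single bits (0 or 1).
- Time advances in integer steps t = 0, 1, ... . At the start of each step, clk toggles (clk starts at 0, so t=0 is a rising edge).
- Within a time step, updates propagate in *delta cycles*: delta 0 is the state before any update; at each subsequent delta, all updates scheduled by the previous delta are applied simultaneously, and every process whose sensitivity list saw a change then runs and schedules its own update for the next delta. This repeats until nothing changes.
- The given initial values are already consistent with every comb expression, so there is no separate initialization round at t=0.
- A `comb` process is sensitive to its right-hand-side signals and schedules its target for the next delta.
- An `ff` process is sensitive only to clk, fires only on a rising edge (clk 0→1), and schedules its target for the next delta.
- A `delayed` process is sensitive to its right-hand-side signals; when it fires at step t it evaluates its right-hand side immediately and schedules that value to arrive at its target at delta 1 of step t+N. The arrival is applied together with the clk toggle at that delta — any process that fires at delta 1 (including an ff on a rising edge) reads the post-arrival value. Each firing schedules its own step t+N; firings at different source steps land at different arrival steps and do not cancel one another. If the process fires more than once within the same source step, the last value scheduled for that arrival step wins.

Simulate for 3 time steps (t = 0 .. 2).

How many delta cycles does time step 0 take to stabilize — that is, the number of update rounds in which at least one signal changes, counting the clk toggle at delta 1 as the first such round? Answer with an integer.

t0.Δ0 h=1 j=1 d=0 c=0 b=1 clk=0 a=0 f=1 e=1 g=1
t0.Δ1 h=1 j=1 d=0 c=0 b=1 clk=1 a=0 f=1 e=1 g=1
t0.Δ2 h=1 j=1 d=0 c=0 b=0 clk=1 a=0 f=1 e=1 g=1
t0.Δ3 h=1 j=1 d=0 c=0 b=0 clk=1 a=0 f=0 e=1 g=1
t1.Δ0 h=1 j=1 d=0 c=0 b=0 clk=1 a=0 f=0 e=1 g=1
t1.Δ1 h=1 j=1 d=0 c=0 b=0 clk=0 a=0 f=0 e=1 g=1
t2.Δ0 h=1 j=1 d=0 c=0 b=0 clk=0 a=0 f=0 e=1 g=1
t2.Δ1 h=1 j=1 d=0 c=0 b=0 clk=1 a=0 f=0 e=1 g=1

3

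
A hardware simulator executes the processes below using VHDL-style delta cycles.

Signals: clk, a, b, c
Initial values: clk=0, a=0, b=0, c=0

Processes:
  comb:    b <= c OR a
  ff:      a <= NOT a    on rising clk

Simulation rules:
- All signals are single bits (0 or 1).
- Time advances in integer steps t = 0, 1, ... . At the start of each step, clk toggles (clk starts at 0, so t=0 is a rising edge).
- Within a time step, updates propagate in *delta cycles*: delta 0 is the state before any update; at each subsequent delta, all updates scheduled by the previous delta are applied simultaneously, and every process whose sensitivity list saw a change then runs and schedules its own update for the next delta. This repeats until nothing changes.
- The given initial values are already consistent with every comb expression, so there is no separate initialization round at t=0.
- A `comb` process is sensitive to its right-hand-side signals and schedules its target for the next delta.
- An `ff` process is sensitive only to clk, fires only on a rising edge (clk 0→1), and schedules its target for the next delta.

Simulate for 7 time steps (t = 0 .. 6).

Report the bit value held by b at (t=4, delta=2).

[bits: b,a,c,clk]
t=0: Δ0=0000 Δ1=0001 Δ2=0101 Δ3=1101 | 3Δ
t=1: Δ0=1101 Δ1=1100 | 1Δ
t=2: Δ0=1100 Δ1=1101 Δ2=1001 Δ3=0001 | 3Δ
t=3: Δ0=0001 Δ1=0000 | 1Δ
t=4: Δ0=0000 Δ1=0001 Δ2=0101 Δ3=1101 | 3Δ
t=5: Δ0=1101 Δ1=1100 | 1Δ
t=6: Δ0=1100 Δ1=1101 Δ2=1001 Δ3=0001 | 3Δ

0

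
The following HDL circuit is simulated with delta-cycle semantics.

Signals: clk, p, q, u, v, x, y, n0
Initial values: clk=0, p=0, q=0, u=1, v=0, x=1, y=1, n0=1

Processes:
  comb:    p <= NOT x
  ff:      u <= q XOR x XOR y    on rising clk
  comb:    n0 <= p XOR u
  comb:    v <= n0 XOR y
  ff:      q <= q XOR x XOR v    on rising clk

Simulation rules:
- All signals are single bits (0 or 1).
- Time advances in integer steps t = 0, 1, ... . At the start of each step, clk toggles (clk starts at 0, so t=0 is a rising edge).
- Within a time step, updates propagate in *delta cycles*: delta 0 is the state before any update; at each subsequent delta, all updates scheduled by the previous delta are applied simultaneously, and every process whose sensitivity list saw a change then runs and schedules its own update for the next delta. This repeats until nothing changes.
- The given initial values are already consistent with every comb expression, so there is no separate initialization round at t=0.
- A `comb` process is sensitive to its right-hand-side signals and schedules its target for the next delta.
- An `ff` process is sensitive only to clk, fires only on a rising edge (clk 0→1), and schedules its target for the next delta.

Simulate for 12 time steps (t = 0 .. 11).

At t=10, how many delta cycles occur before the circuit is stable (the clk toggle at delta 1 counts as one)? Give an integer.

t=0 Δ0: y=1 clk=0 x=1 n0=1 u=1 v=0 p=0 q=0
  Δ1: clk:0→1
  Δ2: u:1→0, q:0→1
  Δ3: n0:1→0
  Δ4: v:0→1
  (4Δ to stable)
t=1 Δ0: y=1 clk=1 x=1 n0=0 u=0 v=1 p=0 q=1
  Δ1: clk:1→0
  (1Δ to stable)
t=2 Δ0: y=1 clk=0 x=1 n0=0 u=0 v=1 p=0 q=1
  Δ1: clk:0→1
  Δ2: u:0→1
  Δ3: n0:0→1
  Δ4: v:1→0
  (4Δ to stable)
t=3 Δ0: y=1 clk=1 x=1 n0=1 u=1 v=0 p=0 q=1
  Δ1: clk:1→0
  (1Δ to stable)
t=4 Δ0: y=1 clk=0 x=1 n0=1 u=1 v=0 p=0 q=1
  Δ1: clk:0→1
  Δ2: q:1→0
  (2Δ to stable)
t=5 Δ0: y=1 clk=1 x=1 n0=1 u=1 v=0 p=0 q=0
  Δ1: clk:1→0
  (1Δ to stable)
t=6 Δ0: y=1 clk=0 x=1 n0=1 u=1 v=0 p=0 q=0
  Δ1: clk:0→1
  Δ2: u:1→0, q:0→1
  Δ3: n0:1→0
  Δ4: v:0→1
  (4Δ to stable)
t=7 Δ0: y=1 clk=1 x=1 n0=0 u=0 v=1 p=0 q=1
  Δ1: clk:1→0
  (1Δ to stable)
t=8 Δ0: y=1 clk=0 x=1 n0=0 u=0 v=1 p=0 q=1
  Δ1: clk:0→1
  Δ2: u:0→1
  Δ3: n0:0→1
  Δ4: v:1→0
  (4Δ to stable)
t=9 Δ0: y=1 clk=1 x=1 n0=1 u=1 v=0 p=0 q=1
  Δ1: clk:1→0
  (1Δ to stable)
t=10 Δ0: y=1 clk=0 x=1 n0=1 u=1 v=0 p=0 q=1
  Δ1: clk:0→1
  Δ2: q:1→0
  (2Δ to stable)
t=11 Δ0: y=1 clk=1 x=1 n0=1 u=1 v=0 p=0 q=0
  Δ1: clk:1→0
  (1Δ to stable)

2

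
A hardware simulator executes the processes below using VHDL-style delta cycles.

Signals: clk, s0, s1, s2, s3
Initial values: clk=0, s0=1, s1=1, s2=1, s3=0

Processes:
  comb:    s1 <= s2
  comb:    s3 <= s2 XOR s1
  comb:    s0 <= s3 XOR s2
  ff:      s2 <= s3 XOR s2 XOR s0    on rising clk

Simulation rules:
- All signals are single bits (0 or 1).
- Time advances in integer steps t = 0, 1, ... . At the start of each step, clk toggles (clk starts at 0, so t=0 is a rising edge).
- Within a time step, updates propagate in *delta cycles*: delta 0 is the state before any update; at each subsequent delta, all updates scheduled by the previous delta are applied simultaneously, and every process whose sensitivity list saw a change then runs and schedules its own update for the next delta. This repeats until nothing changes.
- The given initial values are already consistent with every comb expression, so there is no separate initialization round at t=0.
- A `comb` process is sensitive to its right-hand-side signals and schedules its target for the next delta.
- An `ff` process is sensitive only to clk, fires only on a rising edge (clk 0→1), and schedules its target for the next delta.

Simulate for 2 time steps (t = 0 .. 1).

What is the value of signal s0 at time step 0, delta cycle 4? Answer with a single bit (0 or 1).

[bits: s2,s1,s0,clk,s3]
t=0: Δ0=11100 Δ1=11110 Δ2=01110 Δ3=00011 Δ4=00110 Δ5=00010 | 5Δ
t=1: Δ0=00010 Δ1=00000 | 1Δ

1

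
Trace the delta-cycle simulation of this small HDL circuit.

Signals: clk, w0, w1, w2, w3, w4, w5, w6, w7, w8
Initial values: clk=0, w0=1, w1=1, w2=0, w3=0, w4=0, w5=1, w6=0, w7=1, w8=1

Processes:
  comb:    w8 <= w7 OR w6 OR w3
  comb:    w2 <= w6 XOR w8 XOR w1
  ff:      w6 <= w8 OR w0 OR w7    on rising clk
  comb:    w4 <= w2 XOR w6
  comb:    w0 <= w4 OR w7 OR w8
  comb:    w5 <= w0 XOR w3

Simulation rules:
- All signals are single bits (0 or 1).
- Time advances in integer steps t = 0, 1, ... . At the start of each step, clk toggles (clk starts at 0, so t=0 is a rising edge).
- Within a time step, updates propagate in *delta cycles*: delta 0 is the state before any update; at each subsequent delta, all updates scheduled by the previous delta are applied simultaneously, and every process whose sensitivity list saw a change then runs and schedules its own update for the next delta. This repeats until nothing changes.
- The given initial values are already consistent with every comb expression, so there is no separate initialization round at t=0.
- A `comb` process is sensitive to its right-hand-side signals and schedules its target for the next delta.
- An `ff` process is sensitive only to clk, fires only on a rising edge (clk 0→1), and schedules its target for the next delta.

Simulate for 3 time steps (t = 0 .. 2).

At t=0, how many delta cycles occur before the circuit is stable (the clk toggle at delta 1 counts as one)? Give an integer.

t=0 Δ0: clk=0 w4=0 w3=0 w1=1 w6=0 w2=0 w5=1 w0=1 w7=1 w8=1
  Δ1: clk:0→1
  Δ2: w6:0→1
  Δ3: w4:0→1, w2:0→1
  Δ4: w4:1→0
  (4Δ to stable)
t=1 Δ0: clk=1 w4=0 w3=0 w1=1 w6=1 w2=1 w5=1 w0=1 w7=1 w8=1
  Δ1: clk:1→0
  (1Δ to stable)
t=2 Δ0: clk=0 w4=0 w3=0 w1=1 w6=1 w2=1 w5=1 w0=1 w7=1 w8=1
  Δ1: clk:0→1
  (1Δ to stable)

4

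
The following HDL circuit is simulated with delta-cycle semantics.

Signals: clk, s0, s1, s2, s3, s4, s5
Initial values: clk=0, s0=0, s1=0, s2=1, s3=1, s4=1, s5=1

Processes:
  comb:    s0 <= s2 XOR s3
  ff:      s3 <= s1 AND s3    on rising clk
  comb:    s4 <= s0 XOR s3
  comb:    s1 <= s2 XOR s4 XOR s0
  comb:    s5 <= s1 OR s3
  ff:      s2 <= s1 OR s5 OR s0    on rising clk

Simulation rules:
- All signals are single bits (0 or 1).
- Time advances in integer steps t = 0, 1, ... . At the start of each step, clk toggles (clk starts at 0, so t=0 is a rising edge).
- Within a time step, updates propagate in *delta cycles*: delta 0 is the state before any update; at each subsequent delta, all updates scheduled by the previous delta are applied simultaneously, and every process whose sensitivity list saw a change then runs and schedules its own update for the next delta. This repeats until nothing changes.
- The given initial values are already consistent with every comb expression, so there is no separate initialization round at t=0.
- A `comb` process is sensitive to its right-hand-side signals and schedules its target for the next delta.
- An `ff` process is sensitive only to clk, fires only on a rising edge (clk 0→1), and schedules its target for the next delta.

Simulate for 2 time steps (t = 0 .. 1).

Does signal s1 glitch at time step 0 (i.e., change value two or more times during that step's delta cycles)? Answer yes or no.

no

t=0 Δ0: s3=1 clk=0 s2=1 s1=0 s5=1 s4=1 s0=0
  Δ1: clk:0→1
  Δ2: s3:1→0
  Δ3: s5:1→0, s4:1→0, s0:0→1
  Δ4: s4:0→1
  Δ5: s1:0→1
  Δ6: s5:0→1
  (6Δ to stable)
t=1 Δ0: s3=0 clk=1 s2=1 s1=1 s5=1 s4=1 s0=1
  Δ1: clk:1→0
  (1Δ to stable)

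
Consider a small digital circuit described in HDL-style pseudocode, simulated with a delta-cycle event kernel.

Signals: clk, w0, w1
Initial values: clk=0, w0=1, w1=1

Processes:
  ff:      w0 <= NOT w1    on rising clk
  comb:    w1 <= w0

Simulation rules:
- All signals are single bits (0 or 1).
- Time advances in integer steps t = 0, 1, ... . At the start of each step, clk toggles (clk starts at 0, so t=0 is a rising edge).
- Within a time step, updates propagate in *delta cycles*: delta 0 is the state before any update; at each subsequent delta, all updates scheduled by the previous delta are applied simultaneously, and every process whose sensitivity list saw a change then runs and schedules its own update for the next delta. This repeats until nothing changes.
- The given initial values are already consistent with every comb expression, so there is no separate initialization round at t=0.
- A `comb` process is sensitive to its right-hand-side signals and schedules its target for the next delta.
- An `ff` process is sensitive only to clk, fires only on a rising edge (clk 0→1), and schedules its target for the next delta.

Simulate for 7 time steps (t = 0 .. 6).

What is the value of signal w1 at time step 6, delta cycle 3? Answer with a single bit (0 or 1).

t=0 Δ0: clk=0 w1=1 w0=1
  Δ1: clk:0→1
  Δ2: w0:1→0
  Δ3: w1:1→0
  (3Δ to stable)
t=1 Δ0: clk=1 w1=0 w0=0
  Δ1: clk:1→0
  (1Δ to stable)
t=2 Δ0: clk=0 w1=0 w0=0
  Δ1: clk:0→1
  Δ2: w0:0→1
  Δ3: w1:0→1
  (3Δ to stable)
t=3 Δ0: clk=1 w1=1 w0=1
  Δ1: clk:1→0
  (1Δ to stable)
t=4 Δ0: clk=0 w1=1 w0=1
  Δ1: clk:0→1
  Δ2: w0:1→0
  Δ3: w1:1→0
  (3Δ to stable)
t=5 Δ0: clk=1 w1=0 w0=0
  Δ1: clk:1→0
  (1Δ to stable)
t=6 Δ0: clk=0 w1=0 w0=0
  Δ1: clk:0→1
  Δ2: w0:0→1
  Δ3: w1:0→1
  (3Δ to stable)

1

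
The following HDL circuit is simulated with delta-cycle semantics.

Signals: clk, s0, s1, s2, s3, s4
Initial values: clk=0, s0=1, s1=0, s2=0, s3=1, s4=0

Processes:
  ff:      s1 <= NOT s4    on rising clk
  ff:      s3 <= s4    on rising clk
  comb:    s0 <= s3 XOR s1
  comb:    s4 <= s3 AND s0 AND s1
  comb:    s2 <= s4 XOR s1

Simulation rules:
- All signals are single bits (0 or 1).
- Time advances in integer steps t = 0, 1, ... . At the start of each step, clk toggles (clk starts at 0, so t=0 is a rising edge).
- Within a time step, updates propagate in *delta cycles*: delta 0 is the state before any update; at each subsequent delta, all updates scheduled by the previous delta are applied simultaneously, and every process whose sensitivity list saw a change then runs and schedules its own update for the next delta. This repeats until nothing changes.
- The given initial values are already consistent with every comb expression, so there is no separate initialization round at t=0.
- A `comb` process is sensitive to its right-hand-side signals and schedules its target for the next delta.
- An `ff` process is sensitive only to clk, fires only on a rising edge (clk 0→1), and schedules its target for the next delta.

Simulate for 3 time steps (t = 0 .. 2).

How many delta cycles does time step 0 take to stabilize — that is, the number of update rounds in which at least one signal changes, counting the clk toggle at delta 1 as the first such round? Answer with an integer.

[bits: s4,s3,s1,s2,clk,s0]
t=0: Δ0=010001 Δ1=010011 Δ2=001011 Δ3=001111 | 3Δ
t=1: Δ0=001111 Δ1=001101 | 1Δ
t=2: Δ0=001101 Δ1=001111 | 1Δ

3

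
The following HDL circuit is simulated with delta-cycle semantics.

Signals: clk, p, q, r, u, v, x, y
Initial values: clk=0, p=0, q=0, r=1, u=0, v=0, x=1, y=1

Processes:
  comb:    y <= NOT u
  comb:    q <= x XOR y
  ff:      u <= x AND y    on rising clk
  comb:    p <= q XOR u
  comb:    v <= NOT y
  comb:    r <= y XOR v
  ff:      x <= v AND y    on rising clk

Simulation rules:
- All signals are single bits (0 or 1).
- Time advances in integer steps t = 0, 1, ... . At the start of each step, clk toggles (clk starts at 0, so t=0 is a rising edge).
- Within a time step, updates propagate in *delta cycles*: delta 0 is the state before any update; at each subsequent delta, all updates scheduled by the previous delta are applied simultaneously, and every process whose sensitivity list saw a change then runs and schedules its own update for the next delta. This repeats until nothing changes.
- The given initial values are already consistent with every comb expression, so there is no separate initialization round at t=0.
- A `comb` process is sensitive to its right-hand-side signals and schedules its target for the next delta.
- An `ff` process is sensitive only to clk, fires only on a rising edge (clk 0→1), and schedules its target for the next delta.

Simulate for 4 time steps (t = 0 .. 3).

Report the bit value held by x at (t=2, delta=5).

[bits: clk,v,x,q,r,u,p,y]
t=0: Δ0=00101001 Δ1=10101001 Δ2=10001101 Δ3=10011110 Δ4=11000100 Δ5=11001110 | 5Δ
t=1: Δ0=11001110 Δ1=01001110 | 1Δ
t=2: Δ0=01001110 Δ1=11001110 Δ2=11001010 Δ3=11001001 Δ4=10010001 Δ5=10011011 | 5Δ
t=3: Δ0=10011011 Δ1=00011011 | 1Δ

0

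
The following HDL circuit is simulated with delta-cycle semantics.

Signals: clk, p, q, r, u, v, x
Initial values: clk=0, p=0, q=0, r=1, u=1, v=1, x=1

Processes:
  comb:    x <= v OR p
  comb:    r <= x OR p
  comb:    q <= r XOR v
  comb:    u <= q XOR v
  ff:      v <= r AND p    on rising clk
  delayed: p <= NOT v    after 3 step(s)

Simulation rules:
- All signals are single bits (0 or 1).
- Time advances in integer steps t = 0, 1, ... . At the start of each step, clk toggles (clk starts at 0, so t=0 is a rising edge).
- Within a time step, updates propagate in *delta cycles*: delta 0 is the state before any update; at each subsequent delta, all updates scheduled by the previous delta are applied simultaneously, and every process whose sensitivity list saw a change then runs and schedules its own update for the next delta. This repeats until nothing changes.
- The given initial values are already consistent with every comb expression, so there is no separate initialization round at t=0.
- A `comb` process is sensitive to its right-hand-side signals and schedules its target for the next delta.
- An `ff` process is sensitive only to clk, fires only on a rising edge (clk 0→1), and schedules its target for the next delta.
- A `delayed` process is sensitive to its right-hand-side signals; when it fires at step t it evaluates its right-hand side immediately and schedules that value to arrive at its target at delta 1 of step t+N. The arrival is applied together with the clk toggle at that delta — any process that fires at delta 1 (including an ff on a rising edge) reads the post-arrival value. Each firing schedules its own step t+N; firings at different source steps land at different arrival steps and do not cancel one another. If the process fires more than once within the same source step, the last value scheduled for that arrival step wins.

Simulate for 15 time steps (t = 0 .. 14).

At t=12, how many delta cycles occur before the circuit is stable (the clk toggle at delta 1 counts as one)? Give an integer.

4

t=0 Δ0: clk=0 v=1 u=1 r=1 x=1 p=0 q=0
  Δ1: clk:0→1
  Δ2: v:1→0
  Δ3: u:1→0, x:1→0, q:0→1
  Δ4: u:0→1, r:1→0
  Δ5: q:1→0
  Δ6: u:1→0
  (6Δ to stable)
t=1 Δ0: clk=1 v=0 u=0 r=0 x=0 p=0 q=0
  Δ1: clk:1→0
  (1Δ to stable)
t=2 Δ0: clk=0 v=0 u=0 r=0 x=0 p=0 q=0
  Δ1: clk:0→1
  (1Δ to stable)
t=3 Δ0: clk=1 v=0 u=0 r=0 x=0 p=0 q=0
  Δ1: clk:1→0, p:0→1
  Δ2: r:0→1, x:0→1
  Δ3: q:0→1
  Δ4: u:0→1
  (4Δ to stable)
t=4 Δ0: clk=0 v=0 u=1 r=1 x=1 p=1 q=1
  Δ1: clk:0→1
  Δ2: v:0→1
  Δ3: u:1→0, q:1→0
  Δ4: u:0→1
  (4Δ to stable)
t=5 Δ0: clk=1 v=1 u=1 r=1 x=1 p=1 q=0
  Δ1: clk:1→0
  (1Δ to stable)
t=6 Δ0: clk=0 v=1 u=1 r=1 x=1 p=1 q=0
  Δ1: clk:0→1
  (1Δ to stable)
t=7 Δ0: clk=1 v=1 u=1 r=1 x=1 p=1 q=0
  Δ1: clk:1→0, p:1→0
  (1Δ to stable)
t=8 Δ0: clk=0 v=1 u=1 r=1 x=1 p=0 q=0
  Δ1: clk:0→1
  Δ2: v:1→0
  Δ3: u:1→0, x:1→0, q:0→1
  Δ4: u:0→1, r:1→0
  Δ5: q:1→0
  Δ6: u:1→0
  (6Δ to stable)
t=9 Δ0: clk=1 v=0 u=0 r=0 x=0 p=0 q=0
  Δ1: clk:1→0
  (1Δ to stable)
t=10 Δ0: clk=0 v=0 u=0 r=0 x=0 p=0 q=0
  Δ1: clk:0→1
  (1Δ to stable)
t=11 Δ0: clk=1 v=0 u=0 r=0 x=0 p=0 q=0
  Δ1: clk:1→0, p:0→1
  Δ2: r:0→1, x:0→1
  Δ3: q:0→1
  Δ4: u:0→1
  (4Δ to stable)
t=12 Δ0: clk=0 v=0 u=1 r=1 x=1 p=1 q=1
  Δ1: clk:0→1
  Δ2: v:0→1
  Δ3: u:1→0, q:1→0
  Δ4: u:0→1
  (4Δ to stable)
t=13 Δ0: clk=1 v=1 u=1 r=1 x=1 p=1 q=0
  Δ1: clk:1→0
  (1Δ to stable)
t=14 Δ0: clk=0 v=1 u=1 r=1 x=1 p=1 q=0
  Δ1: clk:0→1
  (1Δ to stable)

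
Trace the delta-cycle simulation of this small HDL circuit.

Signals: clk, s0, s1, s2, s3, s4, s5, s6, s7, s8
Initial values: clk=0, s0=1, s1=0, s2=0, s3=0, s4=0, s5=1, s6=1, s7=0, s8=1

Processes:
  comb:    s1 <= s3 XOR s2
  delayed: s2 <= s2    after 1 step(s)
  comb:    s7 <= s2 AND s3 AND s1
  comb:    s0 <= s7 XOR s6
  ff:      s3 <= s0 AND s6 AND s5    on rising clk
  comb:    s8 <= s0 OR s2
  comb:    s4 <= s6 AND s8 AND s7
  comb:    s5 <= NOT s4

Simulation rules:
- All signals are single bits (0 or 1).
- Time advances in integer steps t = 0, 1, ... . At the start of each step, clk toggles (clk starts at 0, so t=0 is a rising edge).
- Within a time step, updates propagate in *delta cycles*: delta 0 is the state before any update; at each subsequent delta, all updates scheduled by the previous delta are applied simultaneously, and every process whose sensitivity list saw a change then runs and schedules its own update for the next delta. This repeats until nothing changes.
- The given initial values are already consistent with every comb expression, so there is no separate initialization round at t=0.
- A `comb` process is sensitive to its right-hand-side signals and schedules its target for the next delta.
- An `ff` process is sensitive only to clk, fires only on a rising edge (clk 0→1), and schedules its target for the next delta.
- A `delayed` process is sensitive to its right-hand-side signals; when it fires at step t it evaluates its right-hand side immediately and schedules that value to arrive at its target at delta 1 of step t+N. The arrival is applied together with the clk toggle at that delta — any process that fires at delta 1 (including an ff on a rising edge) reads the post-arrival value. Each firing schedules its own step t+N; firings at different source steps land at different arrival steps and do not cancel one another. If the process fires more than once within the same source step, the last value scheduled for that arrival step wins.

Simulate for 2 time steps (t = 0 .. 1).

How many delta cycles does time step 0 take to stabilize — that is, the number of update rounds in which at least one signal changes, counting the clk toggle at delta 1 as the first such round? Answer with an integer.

3

t=0 Δ0: s4=0 s7=0 s2=0 clk=0 s5=1 s8=1 s6=1 s0=1 s1=0 s3=0
  Δ1: clk:0→1
  Δ2: s3:0→1
  Δ3: s1:0→1
  (3Δ to stable)
t=1 Δ0: s4=0 s7=0 s2=0 clk=1 s5=1 s8=1 s6=1 s0=1 s1=1 s3=1
  Δ1: clk:1→0
  (1Δ to stable)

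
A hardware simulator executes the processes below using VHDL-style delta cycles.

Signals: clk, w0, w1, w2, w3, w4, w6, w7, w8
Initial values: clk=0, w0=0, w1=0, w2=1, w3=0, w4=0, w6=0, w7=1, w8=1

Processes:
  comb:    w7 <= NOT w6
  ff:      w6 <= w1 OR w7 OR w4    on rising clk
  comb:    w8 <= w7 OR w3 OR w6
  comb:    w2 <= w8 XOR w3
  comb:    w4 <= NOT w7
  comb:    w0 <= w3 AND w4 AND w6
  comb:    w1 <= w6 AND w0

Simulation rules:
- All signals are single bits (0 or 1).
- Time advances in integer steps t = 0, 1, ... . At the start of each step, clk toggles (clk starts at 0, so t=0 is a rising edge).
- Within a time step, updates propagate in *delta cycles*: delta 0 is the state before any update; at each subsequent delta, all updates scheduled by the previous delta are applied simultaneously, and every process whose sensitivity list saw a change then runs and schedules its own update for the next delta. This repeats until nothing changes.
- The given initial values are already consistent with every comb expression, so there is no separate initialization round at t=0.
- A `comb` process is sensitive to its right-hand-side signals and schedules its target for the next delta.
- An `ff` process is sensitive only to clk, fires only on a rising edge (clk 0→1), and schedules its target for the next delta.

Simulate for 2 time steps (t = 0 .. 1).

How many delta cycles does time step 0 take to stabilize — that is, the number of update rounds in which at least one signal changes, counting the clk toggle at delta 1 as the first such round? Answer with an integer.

t=0 Δ0: w1=0 w7=1 w6=0 w8=1 clk=0 w3=0 w2=1 w0=0 w4=0
  Δ1: clk:0→1
  Δ2: w6:0→1
  Δ3: w7:1→0
  Δ4: w4:0→1
  (4Δ to stable)
t=1 Δ0: w1=0 w7=0 w6=1 w8=1 clk=1 w3=0 w2=1 w0=0 w4=1
  Δ1: clk:1→0
  (1Δ to stable)

4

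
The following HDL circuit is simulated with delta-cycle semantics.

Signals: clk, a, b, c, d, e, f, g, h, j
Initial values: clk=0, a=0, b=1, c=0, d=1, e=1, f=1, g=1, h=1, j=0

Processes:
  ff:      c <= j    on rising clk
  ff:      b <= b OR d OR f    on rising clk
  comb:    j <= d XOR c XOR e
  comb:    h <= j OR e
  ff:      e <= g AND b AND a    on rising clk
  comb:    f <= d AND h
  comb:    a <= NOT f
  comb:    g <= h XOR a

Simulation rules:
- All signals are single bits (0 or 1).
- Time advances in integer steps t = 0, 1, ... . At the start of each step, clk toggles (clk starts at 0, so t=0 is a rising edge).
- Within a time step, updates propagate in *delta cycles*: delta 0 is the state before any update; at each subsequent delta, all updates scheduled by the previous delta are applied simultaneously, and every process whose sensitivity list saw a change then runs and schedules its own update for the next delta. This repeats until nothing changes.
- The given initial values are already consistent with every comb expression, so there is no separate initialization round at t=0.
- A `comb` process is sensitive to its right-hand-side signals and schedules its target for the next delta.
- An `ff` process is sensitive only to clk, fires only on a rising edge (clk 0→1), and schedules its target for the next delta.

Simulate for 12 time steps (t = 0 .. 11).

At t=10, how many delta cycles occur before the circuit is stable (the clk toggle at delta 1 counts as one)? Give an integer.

[bits: h,b,j,f,clk,e,c,a,d,g]
t=0: Δ0=1101010011 Δ1=1101110011 Δ2=1101100011 Δ3=0111100011 Δ4=1110100010 Δ5=1111100111 Δ6=1111100010 Δ7=1111100011 | 7Δ
t=1: Δ0=1111100011 Δ1=1111000011 | 1Δ
t=2: Δ0=1111000011 Δ1=1111100011 Δ2=1111101011 Δ3=1101101011 Δ4=0101101011 Δ5=0100101010 Δ6=0100101110 Δ7=0100101111 | 7Δ
t=3: Δ0=0100101111 Δ1=0100001111 | 1Δ
t=4: Δ0=0100001111 Δ1=0100101111 Δ2=0100110111 Δ3=1100110111 Δ4=1101110110 Δ5=1101110010 Δ6=1101110011 | 6Δ
t=5: Δ0=1101110011 Δ1=1101010011 | 1Δ
t=6: Δ0=1101010011 Δ1=1101110011 Δ2=1101100011 Δ3=0111100011 Δ4=1110100010 Δ5=1111100111 Δ6=1111100010 Δ7=1111100011 | 7Δ
t=7: Δ0=1111100011 Δ1=1111000011 | 1Δ
t=8: Δ0=1111000011 Δ1=1111100011 Δ2=1111101011 Δ3=1101101011 Δ4=0101101011 Δ5=0100101010 Δ6=0100101110 Δ7=0100101111 | 7Δ
t=9: Δ0=0100101111 Δ1=0100001111 | 1Δ
t=10: Δ0=0100001111 Δ1=0100101111 Δ2=0100110111 Δ3=1100110111 Δ4=1101110110 Δ5=1101110010 Δ6=1101110011 | 6Δ
t=11: Δ0=1101110011 Δ1=1101010011 | 1Δ

6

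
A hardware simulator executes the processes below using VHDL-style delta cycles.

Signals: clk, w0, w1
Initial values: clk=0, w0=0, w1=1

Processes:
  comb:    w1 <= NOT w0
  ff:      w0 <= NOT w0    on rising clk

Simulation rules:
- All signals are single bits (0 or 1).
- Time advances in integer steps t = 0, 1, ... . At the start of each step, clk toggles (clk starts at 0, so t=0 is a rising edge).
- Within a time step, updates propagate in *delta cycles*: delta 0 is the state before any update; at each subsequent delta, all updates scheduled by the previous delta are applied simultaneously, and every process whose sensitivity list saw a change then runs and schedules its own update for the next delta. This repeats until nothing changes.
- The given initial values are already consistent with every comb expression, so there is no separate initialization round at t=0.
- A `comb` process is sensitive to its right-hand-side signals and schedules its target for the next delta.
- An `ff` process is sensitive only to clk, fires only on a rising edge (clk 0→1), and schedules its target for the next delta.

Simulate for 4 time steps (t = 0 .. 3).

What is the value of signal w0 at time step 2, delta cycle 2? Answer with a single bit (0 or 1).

[bits: w1,clk,w0]
t=0: Δ0=100 Δ1=110 Δ2=111 Δ3=011 | 3Δ
t=1: Δ0=011 Δ1=001 | 1Δ
t=2: Δ0=001 Δ1=011 Δ2=010 Δ3=110 | 3Δ
t=3: Δ0=110 Δ1=100 | 1Δ

0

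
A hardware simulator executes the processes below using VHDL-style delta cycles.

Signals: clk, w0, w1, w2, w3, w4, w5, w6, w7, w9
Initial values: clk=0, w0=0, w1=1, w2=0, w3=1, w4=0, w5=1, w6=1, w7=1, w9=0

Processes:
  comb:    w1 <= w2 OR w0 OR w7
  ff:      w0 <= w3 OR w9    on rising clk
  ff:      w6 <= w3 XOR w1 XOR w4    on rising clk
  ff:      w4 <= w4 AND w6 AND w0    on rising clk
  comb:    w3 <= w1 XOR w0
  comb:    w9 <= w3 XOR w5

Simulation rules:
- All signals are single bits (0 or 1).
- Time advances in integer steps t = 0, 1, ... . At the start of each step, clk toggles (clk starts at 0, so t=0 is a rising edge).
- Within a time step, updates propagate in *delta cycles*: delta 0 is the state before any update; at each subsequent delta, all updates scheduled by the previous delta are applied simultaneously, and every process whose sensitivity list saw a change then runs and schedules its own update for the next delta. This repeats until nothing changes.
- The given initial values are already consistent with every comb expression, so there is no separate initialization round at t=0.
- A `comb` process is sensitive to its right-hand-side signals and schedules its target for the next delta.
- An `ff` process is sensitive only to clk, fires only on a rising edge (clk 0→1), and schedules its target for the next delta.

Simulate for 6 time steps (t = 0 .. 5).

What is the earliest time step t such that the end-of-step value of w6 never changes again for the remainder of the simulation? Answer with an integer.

2

t=0 Δ0: w1=1 clk=0 w7=1 w3=1 w4=0 w0=0 w2=0 w5=1 w6=1 w9=0
  Δ1: clk:0→1
  Δ2: w0:0→1, w6:1→0
  Δ3: w3:1→0
  Δ4: w9:0→1
  (4Δ to stable)
t=1 Δ0: w1=1 clk=1 w7=1 w3=0 w4=0 w0=1 w2=0 w5=1 w6=0 w9=1
  Δ1: clk:1→0
  (1Δ to stable)
t=2 Δ0: w1=1 clk=0 w7=1 w3=0 w4=0 w0=1 w2=0 w5=1 w6=0 w9=1
  Δ1: clk:0→1
  Δ2: w6:0→1
  (2Δ to stable)
t=3 Δ0: w1=1 clk=1 w7=1 w3=0 w4=0 w0=1 w2=0 w5=1 w6=1 w9=1
  Δ1: clk:1→0
  (1Δ to stable)
t=4 Δ0: w1=1 clk=0 w7=1 w3=0 w4=0 w0=1 w2=0 w5=1 w6=1 w9=1
  Δ1: clk:0→1
  (1Δ to stable)
t=5 Δ0: w1=1 clk=1 w7=1 w3=0 w4=0 w0=1 w2=0 w5=1 w6=1 w9=1
  Δ1: clk:1→0
  (1Δ to stable)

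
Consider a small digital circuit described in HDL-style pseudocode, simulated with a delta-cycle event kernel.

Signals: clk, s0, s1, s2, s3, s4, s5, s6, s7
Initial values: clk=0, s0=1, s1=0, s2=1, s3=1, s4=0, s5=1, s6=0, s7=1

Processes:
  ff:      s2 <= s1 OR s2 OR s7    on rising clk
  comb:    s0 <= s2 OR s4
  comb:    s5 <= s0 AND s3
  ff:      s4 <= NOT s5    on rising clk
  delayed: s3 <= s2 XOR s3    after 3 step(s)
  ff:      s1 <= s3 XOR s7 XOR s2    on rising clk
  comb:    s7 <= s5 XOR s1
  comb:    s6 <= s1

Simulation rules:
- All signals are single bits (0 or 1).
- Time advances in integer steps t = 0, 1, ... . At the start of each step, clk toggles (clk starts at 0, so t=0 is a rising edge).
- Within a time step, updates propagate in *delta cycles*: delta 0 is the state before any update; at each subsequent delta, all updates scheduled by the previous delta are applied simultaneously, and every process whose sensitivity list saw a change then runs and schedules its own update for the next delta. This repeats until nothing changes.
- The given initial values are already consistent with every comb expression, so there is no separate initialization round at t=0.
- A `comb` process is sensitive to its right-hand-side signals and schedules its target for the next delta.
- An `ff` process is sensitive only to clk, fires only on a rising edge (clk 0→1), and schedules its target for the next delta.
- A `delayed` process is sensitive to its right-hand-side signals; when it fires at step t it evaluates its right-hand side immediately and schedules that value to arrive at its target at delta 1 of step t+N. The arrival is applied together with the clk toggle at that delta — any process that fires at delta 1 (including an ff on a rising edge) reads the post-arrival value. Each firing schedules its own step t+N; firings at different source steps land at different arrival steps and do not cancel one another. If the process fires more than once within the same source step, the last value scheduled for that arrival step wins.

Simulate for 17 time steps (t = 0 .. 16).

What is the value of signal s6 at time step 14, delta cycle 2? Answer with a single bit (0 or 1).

1

t=0 Δ0: s5=1 s0=1 s3=1 s6=0 s7=1 clk=0 s1=0 s4=0 s2=1
  Δ1: clk:0→1
  Δ2: s1:0→1
  Δ3: s6:0→1, s7:1→0
  (3Δ to stable)
t=1 Δ0: s5=1 s0=1 s3=1 s6=1 s7=0 clk=1 s1=1 s4=0 s2=1
  Δ1: clk:1→0
  (1Δ to stable)
t=2 Δ0: s5=1 s0=1 s3=1 s6=1 s7=0 clk=0 s1=1 s4=0 s2=1
  Δ1: clk:0→1
  Δ2: s1:1→0
  Δ3: s6:1→0, s7:0→1
  (3Δ to stable)
t=3 Δ0: s5=1 s0=1 s3=1 s6=0 s7=1 clk=1 s1=0 s4=0 s2=1
  Δ1: clk:1→0
  (1Δ to stable)
t=4 Δ0: s5=1 s0=1 s3=1 s6=0 s7=1 clk=0 s1=0 s4=0 s2=1
  Δ1: clk:0→1
  Δ2: s1:0→1
  Δ3: s6:0→1, s7:1→0
  (3Δ to stable)
t=5 Δ0: s5=1 s0=1 s3=1 s6=1 s7=0 clk=1 s1=1 s4=0 s2=1
  Δ1: clk:1→0
  (1Δ to stable)
t=6 Δ0: s5=1 s0=1 s3=1 s6=1 s7=0 clk=0 s1=1 s4=0 s2=1
  Δ1: clk:0→1
  Δ2: s1:1→0
  Δ3: s6:1→0, s7:0→1
  (3Δ to stable)
t=7 Δ0: s5=1 s0=1 s3=1 s6=0 s7=1 clk=1 s1=0 s4=0 s2=1
  Δ1: clk:1→0
  (1Δ to stable)
t=8 Δ0: s5=1 s0=1 s3=1 s6=0 s7=1 clk=0 s1=0 s4=0 s2=1
  Δ1: clk:0→1
  Δ2: s1:0→1
  Δ3: s6:0→1, s7:1→0
  (3Δ to stable)
t=9 Δ0: s5=1 s0=1 s3=1 s6=1 s7=0 clk=1 s1=1 s4=0 s2=1
  Δ1: clk:1→0
  (1Δ to stable)
t=10 Δ0: s5=1 s0=1 s3=1 s6=1 s7=0 clk=0 s1=1 s4=0 s2=1
  Δ1: clk:0→1
  Δ2: s1:1→0
  Δ3: s6:1→0, s7:0→1
  (3Δ to stable)
t=11 Δ0: s5=1 s0=1 s3=1 s6=0 s7=1 clk=1 s1=0 s4=0 s2=1
  Δ1: clk:1→0
  (1Δ to stable)
t=12 Δ0: s5=1 s0=1 s3=1 s6=0 s7=1 clk=0 s1=0 s4=0 s2=1
  Δ1: clk:0→1
  Δ2: s1:0→1
  Δ3: s6:0→1, s7:1→0
  (3Δ to stable)
t=13 Δ0: s5=1 s0=1 s3=1 s6=1 s7=0 clk=1 s1=1 s4=0 s2=1
  Δ1: clk:1→0
  (1Δ to stable)
t=14 Δ0: s5=1 s0=1 s3=1 s6=1 s7=0 clk=0 s1=1 s4=0 s2=1
  Δ1: clk:0→1
  Δ2: s1:1→0
  Δ3: s6:1→0, s7:0→1
  (3Δ to stable)
t=15 Δ0: s5=1 s0=1 s3=1 s6=0 s7=1 clk=1 s1=0 s4=0 s2=1
  Δ1: clk:1→0
  (1Δ to stable)
t=16 Δ0: s5=1 s0=1 s3=1 s6=0 s7=1 clk=0 s1=0 s4=0 s2=1
  Δ1: clk:0→1
  Δ2: s1:0→1
  Δ3: s6:0→1, s7:1→0
  (3Δ to stable)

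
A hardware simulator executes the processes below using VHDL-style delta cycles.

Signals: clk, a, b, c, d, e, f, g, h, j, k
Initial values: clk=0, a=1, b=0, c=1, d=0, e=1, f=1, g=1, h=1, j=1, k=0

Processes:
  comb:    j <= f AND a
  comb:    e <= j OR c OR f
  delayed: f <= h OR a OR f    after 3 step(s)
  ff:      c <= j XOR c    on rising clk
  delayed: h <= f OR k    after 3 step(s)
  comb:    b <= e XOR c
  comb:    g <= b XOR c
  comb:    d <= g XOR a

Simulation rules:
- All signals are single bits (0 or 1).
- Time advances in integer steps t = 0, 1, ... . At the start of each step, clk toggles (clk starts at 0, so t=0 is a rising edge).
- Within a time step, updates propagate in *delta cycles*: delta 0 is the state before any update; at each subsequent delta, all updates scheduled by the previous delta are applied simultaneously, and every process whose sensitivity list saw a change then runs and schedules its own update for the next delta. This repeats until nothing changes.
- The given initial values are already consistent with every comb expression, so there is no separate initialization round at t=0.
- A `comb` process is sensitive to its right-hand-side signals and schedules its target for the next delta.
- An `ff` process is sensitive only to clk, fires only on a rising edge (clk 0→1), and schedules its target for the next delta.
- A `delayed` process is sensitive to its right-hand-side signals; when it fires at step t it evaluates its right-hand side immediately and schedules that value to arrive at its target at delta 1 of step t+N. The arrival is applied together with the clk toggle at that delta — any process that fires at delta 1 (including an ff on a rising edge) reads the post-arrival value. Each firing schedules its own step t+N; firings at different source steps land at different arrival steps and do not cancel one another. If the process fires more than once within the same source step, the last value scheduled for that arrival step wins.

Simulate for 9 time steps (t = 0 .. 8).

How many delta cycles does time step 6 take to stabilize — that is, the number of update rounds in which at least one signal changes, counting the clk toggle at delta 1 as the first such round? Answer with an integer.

t0.Δ0 e=1 h=1 j=1 c=1 clk=0 g=1 b=0 f=1 k=0 a=1 d=0
t0.Δ1 e=1 h=1 j=1 c=1 clk=1 g=1 b=0 f=1 k=0 a=1 d=0
t0.Δ2 e=1 h=1 j=1 c=0 clk=1 g=1 b=0 f=1 k=0 a=1 d=0
t0.Δ3 e=1 h=1 j=1 c=0 clk=1 g=0 b=1 f=1 k=0 a=1 d=0
t0.Δ4 e=1 h=1 j=1 c=0 clk=1 g=1 b=1 f=1 k=0 a=1 d=1
t0.Δ5 e=1 h=1 j=1 c=0 clk=1 g=1 b=1 f=1 k=0 a=1 d=0
t1.Δ0 e=1 h=1 j=1 c=0 clk=1 g=1 b=1 f=1 k=0 a=1 d=0
t1.Δ1 e=1 h=1 j=1 c=0 clk=0 g=1 b=1 f=1 k=0 a=1 d=0
t2.Δ0 e=1 h=1 j=1 c=0 clk=0 g=1 b=1 f=1 k=0 a=1 d=0
t2.Δ1 e=1 h=1 j=1 c=0 clk=1 g=1 b=1 f=1 k=0 a=1 d=0
t2.Δ2 e=1 h=1 j=1 c=1 clk=1 g=1 b=1 f=1 k=0 a=1 d=0
t2.Δ3 e=1 h=1 j=1 c=1 clk=1 g=0 b=0 f=1 k=0 a=1 d=0
t2.Δ4 e=1 h=1 j=1 c=1 clk=1 g=1 b=0 f=1 k=0 a=1 d=1
t2.Δ5 e=1 h=1 j=1 c=1 clk=1 g=1 b=0 f=1 k=0 a=1 d=0
t3.Δ0 e=1 h=1 j=1 c=1 clk=1 g=1 b=0 f=1 k=0 a=1 d=0
t3.Δ1 e=1 h=1 j=1 c=1 clk=0 g=1 b=0 f=1 k=0 a=1 d=0
t4.Δ0 e=1 h=1 j=1 c=1 clk=0 g=1 b=0 f=1 k=0 a=1 d=0
t4.Δ1 e=1 h=1 j=1 c=1 clk=1 g=1 b=0 f=1 k=0 a=1 d=0
t4.Δ2 e=1 h=1 j=1 c=0 clk=1 g=1 b=0 f=1 k=0 a=1 d=0
t4.Δ3 e=1 h=1 j=1 c=0 clk=1 g=0 b=1 f=1 k=0 a=1 d=0
t4.Δ4 e=1 h=1 j=1 c=0 clk=1 g=1 b=1 f=1 k=0 a=1 d=1
t4.Δ5 e=1 h=1 j=1 c=0 clk=1 g=1 b=1 f=1 k=0 a=1 d=0
t5.Δ0 e=1 h=1 j=1 c=0 clk=1 g=1 b=1 f=1 k=0 a=1 d=0
t5.Δ1 e=1 h=1 j=1 c=0 clk=0 g=1 b=1 f=1 k=0 a=1 d=0
t6.Δ0 e=1 h=1 j=1 c=0 clk=0 g=1 b=1 f=1 k=0 a=1 d=0
t6.Δ1 e=1 h=1 j=1 c=0 clk=1 g=1 b=1 f=1 k=0 a=1 d=0
t6.Δ2 e=1 h=1 j=1 c=1 clk=1 g=1 b=1 f=1 k=0 a=1 d=0
t6.Δ3 e=1 h=1 j=1 c=1 clk=1 g=0 b=0 f=1 k=0 a=1 d=0
t6.Δ4 e=1 h=1 j=1 c=1 clk=1 g=1 b=0 f=1 k=0 a=1 d=1
t6.Δ5 e=1 h=1 j=1 c=1 clk=1 g=1 b=0 f=1 k=0 a=1 d=0
t7.Δ0 e=1 h=1 j=1 c=1 clk=1 g=1 b=0 f=1 k=0 a=1 d=0
t7.Δ1 e=1 h=1 j=1 c=1 clk=0 g=1 b=0 f=1 k=0 a=1 d=0
t8.Δ0 e=1 h=1 j=1 c=1 clk=0 g=1 b=0 f=1 k=0 a=1 d=0
t8.Δ1 e=1 h=1 j=1 c=1 clk=1 g=1 b=0 f=1 k=0 a=1 d=0
t8.Δ2 e=1 h=1 j=1 c=0 clk=1 g=1 b=0 f=1 k=0 a=1 d=0
t8.Δ3 e=1 h=1 j=1 c=0 clk=1 g=0 b=1 f=1 k=0 a=1 d=0
t8.Δ4 e=1 h=1 j=1 c=0 clk=1 g=1 b=1 f=1 k=0 a=1 d=1
t8.Δ5 e=1 h=1 j=1 c=0 clk=1 g=1 b=1 f=1 k=0 a=1 d=0

5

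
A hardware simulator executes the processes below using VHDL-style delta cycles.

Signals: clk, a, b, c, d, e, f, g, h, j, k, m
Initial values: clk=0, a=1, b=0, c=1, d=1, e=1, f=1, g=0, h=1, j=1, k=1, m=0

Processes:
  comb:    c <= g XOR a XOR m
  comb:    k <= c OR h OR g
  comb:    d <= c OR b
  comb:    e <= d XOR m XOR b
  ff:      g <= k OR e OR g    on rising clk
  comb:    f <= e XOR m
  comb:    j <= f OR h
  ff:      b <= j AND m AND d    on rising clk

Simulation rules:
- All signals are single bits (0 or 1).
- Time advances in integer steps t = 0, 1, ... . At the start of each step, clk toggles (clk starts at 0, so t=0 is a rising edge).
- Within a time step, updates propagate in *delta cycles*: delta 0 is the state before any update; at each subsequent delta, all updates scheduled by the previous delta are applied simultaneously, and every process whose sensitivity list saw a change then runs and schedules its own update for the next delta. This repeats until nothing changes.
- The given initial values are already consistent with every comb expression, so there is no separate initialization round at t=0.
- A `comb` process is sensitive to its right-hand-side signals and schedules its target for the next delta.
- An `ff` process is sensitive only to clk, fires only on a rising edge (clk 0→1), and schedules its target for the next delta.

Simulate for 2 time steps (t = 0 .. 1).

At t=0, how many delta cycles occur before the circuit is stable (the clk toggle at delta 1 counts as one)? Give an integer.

6

t=0 Δ0: c=1 b=0 j=1 m=0 e=1 g=0 d=1 f=1 h=1 clk=0 k=1 a=1
  Δ1: clk:0→1
  Δ2: g:0→1
  Δ3: c:1→0
  Δ4: d:1→0
  Δ5: e:1→0
  Δ6: f:1→0
  (6Δ to stable)
t=1 Δ0: c=0 b=0 j=1 m=0 e=0 g=1 d=0 f=0 h=1 clk=1 k=1 a=1
  Δ1: clk:1→0
  (1Δ to stable)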